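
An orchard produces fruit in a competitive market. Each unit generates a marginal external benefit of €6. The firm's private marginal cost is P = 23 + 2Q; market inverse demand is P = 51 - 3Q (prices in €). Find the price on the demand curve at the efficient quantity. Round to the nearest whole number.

P = €31

Social marginal cost = private MC − MEB = 17 + 2Q.
Set SMC = demand: 17 + 2Q = 51 - 3Q → Q* = 6.8000.
Consumer price on the demand curve at Q*: 51 − 3×6.8000 = 30.6000.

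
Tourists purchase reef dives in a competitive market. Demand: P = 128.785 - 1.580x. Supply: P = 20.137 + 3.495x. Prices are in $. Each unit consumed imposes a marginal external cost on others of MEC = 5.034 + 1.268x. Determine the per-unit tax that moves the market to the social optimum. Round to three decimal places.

Social marginal benefit = demand − MEC = 123.751 - 2.848x.
Set SMB = MC: 123.751 - 2.848x = 20.137 + 3.495x → x* = 16.3352.
The Pigouvian tax equals MEC at x*: 5.034 + 1.268×16.3352 = 25.7470.

tax = $25.747 per unit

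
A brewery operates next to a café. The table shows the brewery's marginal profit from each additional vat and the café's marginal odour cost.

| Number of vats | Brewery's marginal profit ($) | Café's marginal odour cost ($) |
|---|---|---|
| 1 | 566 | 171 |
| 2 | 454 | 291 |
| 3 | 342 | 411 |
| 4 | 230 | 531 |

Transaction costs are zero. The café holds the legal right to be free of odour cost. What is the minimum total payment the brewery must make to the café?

$462

Efficient level: marginal profit ≥ marginal odour cost through level 2, so k* = 2.
With the café holding the right, the brewery must at least compensate total damage at k*: 171 + 291 = 462.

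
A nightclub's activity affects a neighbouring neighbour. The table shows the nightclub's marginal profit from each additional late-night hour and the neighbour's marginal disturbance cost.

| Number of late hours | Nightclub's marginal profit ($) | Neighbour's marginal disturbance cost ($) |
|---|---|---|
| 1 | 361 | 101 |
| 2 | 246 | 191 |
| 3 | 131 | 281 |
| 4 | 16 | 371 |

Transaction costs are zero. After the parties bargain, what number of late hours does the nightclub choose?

2

Bargaining reaches the level where marginal profit last exceeds marginal disturbance cost.
That holds through level 2 (246 ≥ 191) but not at 3 (131 < 281).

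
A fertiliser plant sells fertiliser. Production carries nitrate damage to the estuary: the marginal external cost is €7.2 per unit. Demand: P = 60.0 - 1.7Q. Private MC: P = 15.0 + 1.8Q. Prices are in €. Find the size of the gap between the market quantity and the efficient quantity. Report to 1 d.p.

Market equilibrium (private): 15.0 + 1.8Q = 60.0 - 1.7Q → Q_m = 12.8571.
Social marginal cost = private MC + MEC = 22.2 + 1.8Q.
Set SMC = demand: 22.2 + 1.8Q = 60.0 - 1.7Q → Q* = 10.8000.
Gap = |12.8571 − 10.8000| = 2.0571.

2.1 units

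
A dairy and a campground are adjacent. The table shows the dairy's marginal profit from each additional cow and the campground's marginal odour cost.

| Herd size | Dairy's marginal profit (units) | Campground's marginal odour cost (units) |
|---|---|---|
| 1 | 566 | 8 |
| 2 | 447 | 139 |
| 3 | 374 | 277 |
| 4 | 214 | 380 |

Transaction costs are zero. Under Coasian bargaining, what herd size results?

3

Bargaining reaches the level where marginal profit last exceeds marginal odour cost.
That holds through level 3 (374 ≥ 277) but not at 4 (214 < 380).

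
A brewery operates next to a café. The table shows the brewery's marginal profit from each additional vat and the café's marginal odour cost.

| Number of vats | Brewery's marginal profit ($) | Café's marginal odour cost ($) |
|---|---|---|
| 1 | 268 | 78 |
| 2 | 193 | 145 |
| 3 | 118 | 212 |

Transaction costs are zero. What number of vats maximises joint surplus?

Bargaining reaches the level where marginal profit last exceeds marginal odour cost.
That holds through level 2 (193 ≥ 145) but not at 3 (118 < 212).

2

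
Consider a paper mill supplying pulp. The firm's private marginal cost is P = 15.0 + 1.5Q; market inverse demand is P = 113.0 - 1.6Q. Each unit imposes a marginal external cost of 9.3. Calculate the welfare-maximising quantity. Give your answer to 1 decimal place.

Q* = 28.6

Social marginal cost = private MC + MEC = 24.3 + 1.5Q.
Set SMC = demand: 24.3 + 1.5Q = 113.0 - 1.6Q → Q* = 28.6129.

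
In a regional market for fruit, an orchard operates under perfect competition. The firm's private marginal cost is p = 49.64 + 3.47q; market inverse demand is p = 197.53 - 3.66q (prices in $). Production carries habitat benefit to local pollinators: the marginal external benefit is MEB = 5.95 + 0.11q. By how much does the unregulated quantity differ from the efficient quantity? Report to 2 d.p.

1.17 units

Market equilibrium (private): 49.64 + 3.47q = 197.53 - 3.66q → q_m = 20.7419.
Social marginal cost = private MC − MEB = 43.69 + 3.36q.
Set SMC = demand: 43.69 + 3.36q = 197.53 - 3.66q → q* = 21.9145.
Gap = |20.7419 − 21.9145| = 1.1726.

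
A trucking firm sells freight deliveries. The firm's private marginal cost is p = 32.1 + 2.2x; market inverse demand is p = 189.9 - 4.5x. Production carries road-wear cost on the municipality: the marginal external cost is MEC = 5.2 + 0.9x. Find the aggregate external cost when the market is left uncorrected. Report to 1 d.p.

372.1

Market equilibrium (private): 32.1 + 2.2x = 189.9 - 4.5x → x_m = 23.5522.
Total external cost = ∫₀^{x_m} (5.2 + 0.9x) dx = 5.2×23.5522 + ½×0.9×23.5522² = 372.0892.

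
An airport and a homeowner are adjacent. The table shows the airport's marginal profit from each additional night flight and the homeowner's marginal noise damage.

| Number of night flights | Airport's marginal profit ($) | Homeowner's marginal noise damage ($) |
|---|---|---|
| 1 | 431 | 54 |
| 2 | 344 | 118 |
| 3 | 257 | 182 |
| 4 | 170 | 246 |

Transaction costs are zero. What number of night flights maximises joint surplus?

3

Bargaining reaches the level where marginal profit last exceeds marginal noise damage.
That holds through level 3 (257 ≥ 182) but not at 4 (170 < 246).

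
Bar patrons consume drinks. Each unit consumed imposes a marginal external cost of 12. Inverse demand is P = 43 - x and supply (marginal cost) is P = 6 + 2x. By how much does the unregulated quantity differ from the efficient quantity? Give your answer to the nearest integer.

4 units

Market equilibrium (private): 6 + 2x = 43 - x → x_m = 12.3333.
Social marginal benefit = demand − MEC = 31 - x.
Set SMB = MC: 31 - x = 6 + 2x → x* = 8.3333.
Gap = |12.3333 − 8.3333| = 4.0000.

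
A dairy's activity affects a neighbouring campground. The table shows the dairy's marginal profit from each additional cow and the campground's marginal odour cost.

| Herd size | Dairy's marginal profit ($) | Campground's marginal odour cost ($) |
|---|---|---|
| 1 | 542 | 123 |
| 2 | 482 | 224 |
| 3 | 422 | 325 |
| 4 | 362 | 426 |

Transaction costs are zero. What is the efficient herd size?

3

Bargaining reaches the level where marginal profit last exceeds marginal odour cost.
That holds through level 3 (422 ≥ 325) but not at 4 (362 < 426).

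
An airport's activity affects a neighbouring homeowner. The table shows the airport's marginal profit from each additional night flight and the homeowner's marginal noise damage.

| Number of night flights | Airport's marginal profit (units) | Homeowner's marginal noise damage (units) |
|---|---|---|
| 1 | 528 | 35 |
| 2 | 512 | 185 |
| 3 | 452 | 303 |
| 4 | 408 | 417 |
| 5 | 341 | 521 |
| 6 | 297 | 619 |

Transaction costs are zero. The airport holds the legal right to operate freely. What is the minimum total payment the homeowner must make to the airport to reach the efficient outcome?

Left alone the airport would choose level 6 (marginal profit stays positive).
Efficient level: k* = 3 (marginal profit ≥ marginal noise damage through 3).
The homeowner must at least cover the airport's forgone profit from cutting 6→3: 408 + 341 + 297 = 1046.

1046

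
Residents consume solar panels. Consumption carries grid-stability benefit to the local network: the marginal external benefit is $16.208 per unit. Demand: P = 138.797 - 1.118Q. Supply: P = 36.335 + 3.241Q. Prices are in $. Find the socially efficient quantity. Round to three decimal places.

Social marginal benefit = demand + MEB = 155.005 - 1.118Q.
Set SMB = MC: 155.005 - 1.118Q = 36.335 + 3.241Q → Q* = 27.2241.

Q* = 27.224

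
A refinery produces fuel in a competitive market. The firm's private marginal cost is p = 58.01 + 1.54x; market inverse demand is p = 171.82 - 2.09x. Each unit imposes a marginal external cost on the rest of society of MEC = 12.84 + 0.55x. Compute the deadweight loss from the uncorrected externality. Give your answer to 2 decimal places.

DWL = 108.26

Market equilibrium (private): 58.01 + 1.54x = 171.82 - 2.09x → x_m = 31.3526.
Social marginal cost = private MC + MEC = 70.85 + 2.09x.
Set SMC = demand: 70.85 + 2.09x = 171.82 - 2.09x → x* = 24.1555.
Height of the DWL triangle at x_m is SMC(x_m) − demand(x_m) = MEC(x_m) = 30.0839.
DWL = ½ × 7.1971 × 30.0839 = 108.2584.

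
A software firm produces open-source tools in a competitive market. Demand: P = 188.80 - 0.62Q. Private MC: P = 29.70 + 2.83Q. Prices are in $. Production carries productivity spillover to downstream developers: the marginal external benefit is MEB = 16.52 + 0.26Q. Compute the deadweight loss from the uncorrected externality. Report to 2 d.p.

Market equilibrium (private): 29.70 + 2.83Q = 188.80 - 0.62Q → Q_m = 46.1159.
Social marginal cost = private MC − MEB = 13.18 + 2.57Q.
Set SMC = demand: 13.18 + 2.57Q = 188.80 - 0.62Q → Q* = 55.0533.
The loss is the area between SMC and demand from Q* to Q_m; with linear curves that's a triangle of height MEB(Q_m).
DWL = ½ × 8.9374 × 28.5101 = 127.4031.

DWL = $127.40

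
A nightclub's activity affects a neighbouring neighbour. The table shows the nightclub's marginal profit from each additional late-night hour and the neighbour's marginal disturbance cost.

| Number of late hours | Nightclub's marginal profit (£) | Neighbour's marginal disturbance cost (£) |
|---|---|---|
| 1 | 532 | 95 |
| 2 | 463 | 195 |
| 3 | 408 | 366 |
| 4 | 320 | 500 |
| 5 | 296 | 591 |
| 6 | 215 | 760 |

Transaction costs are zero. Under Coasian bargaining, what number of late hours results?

3

Bargaining reaches the level where marginal profit last exceeds marginal disturbance cost.
That holds through level 3 (408 ≥ 366) but not at 4 (320 < 500).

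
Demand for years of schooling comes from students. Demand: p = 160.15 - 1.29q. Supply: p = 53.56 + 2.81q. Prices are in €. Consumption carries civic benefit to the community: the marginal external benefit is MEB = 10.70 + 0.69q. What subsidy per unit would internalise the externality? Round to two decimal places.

Social marginal benefit = demand + MEB = 170.85 - 0.60q.
Set SMB = MC: 170.85 - 0.60q = 53.56 + 2.81q → q* = 34.3959.
The Pigouvian subsidy equals MEB at q*: 10.70 + 0.69×34.3959 = 34.4332.

subsidy = €34.43 per unit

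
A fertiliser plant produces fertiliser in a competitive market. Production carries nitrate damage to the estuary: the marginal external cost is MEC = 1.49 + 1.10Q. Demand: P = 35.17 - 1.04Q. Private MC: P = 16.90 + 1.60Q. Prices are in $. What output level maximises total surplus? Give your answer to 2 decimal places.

Q* = 4.49

Social marginal cost = private MC + MEC = 18.39 + 2.70Q.
Set SMC = demand: 18.39 + 2.70Q = 35.17 - 1.04Q → Q* = 4.4866.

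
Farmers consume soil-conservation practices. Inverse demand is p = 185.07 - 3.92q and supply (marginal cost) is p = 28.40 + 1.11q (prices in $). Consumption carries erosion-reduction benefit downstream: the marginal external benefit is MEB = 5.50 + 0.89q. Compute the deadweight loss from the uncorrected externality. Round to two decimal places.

Market equilibrium (private): 28.40 + 1.11q = 185.07 - 3.92q → q_m = 31.1471.
Social marginal benefit = demand + MEB = 190.57 - 3.03q.
Set SMB = MC: 190.57 - 3.03q = 28.40 + 1.11q → q* = 39.1715.
Height of the DWL triangle at q_m is SMB(q_m) − MC(q_m) = MEB(q_m) = 33.2209.
DWL = ½ × 8.0244 × 33.2209 = 133.2889.

DWL = $133.29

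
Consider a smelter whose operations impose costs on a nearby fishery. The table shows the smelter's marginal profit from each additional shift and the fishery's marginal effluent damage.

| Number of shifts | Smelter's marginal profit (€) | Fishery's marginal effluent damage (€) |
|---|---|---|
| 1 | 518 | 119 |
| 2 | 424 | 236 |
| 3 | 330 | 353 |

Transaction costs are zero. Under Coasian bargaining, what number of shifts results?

2

Bargaining reaches the level where marginal profit last exceeds marginal effluent damage.
That holds through level 2 (424 ≥ 236) but not at 3 (330 < 353).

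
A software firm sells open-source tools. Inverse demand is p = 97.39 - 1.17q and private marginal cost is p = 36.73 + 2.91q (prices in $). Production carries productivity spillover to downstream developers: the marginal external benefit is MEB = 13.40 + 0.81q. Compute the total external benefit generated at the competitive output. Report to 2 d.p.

$288.75

Market equilibrium (private): 36.73 + 2.91q = 97.39 - 1.17q → q_m = 14.8676.
Total external benefit = ∫₀^{q_m} (13.40 + 0.81q) dq = 13.40×14.8676 + ½×0.81×14.8676² = 288.7493.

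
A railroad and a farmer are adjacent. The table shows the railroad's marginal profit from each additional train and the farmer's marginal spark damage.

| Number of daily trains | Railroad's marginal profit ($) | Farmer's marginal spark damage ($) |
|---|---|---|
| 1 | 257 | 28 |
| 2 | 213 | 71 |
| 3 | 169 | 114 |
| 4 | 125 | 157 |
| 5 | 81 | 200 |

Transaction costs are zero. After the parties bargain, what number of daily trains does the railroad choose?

3

Bargaining reaches the level where marginal profit last exceeds marginal spark damage.
That holds through level 3 (169 ≥ 114) but not at 4 (125 < 157).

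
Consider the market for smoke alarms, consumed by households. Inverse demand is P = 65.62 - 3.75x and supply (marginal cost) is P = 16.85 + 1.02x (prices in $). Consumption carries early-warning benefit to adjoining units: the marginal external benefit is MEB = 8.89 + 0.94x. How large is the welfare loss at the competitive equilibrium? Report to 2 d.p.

Market equilibrium (private): 16.85 + 1.02x = 65.62 - 3.75x → x_m = 10.2243.
Social marginal benefit = demand + MEB = 74.51 - 2.81x.
Set SMB = MC: 74.51 - 2.81x = 16.85 + 1.02x → x* = 15.0548.
The welfare-loss triangle has base |x_m − x*| and height MEB(x_m) (the vertical gap between SMB and MC is zero at x* and MEB at x_m).
DWL = ½ × 4.8305 × 18.5009 = 44.6843.

DWL = $44.68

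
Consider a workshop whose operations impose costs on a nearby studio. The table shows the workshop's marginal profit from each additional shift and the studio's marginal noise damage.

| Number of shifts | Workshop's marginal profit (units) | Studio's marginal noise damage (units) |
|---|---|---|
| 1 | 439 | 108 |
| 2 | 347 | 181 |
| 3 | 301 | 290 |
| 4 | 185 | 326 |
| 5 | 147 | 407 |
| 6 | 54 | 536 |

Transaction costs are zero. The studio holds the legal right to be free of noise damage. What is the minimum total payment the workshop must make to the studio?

Efficient level: marginal profit ≥ marginal noise damage through level 3, so k* = 3.
With the studio holding the right, the workshop must at least compensate total damage at k*: 108 + 181 + 290 = 579.

579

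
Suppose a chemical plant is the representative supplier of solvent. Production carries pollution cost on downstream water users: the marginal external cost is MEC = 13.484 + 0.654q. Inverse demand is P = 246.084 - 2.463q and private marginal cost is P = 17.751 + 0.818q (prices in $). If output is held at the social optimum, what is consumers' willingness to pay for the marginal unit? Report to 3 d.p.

Social marginal cost = private MC + MEC = 31.235 + 1.472q.
Set SMC = demand: 31.235 + 1.472q = 246.084 - 2.463q → q* = 54.5995.
Consumer price on the demand curve at q*: 246.084 − 2.463×54.5995 = 111.6054.

P = $111.605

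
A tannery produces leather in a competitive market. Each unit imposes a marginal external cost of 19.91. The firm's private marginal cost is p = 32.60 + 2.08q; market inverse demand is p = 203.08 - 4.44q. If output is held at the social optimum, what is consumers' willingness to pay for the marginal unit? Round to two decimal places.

P = 100.54

Social marginal cost = private MC + MEC = 52.51 + 2.08q.
Set SMC = demand: 52.51 + 2.08q = 203.08 - 4.44q → q* = 23.0936.
Consumer price on the demand curve at q*: 203.08 − 4.44×23.0936 = 100.5444.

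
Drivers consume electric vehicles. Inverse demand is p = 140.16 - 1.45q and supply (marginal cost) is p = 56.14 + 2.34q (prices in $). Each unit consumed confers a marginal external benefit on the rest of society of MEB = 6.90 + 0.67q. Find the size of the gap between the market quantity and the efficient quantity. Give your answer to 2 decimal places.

Market equilibrium (private): 56.14 + 2.34q = 140.16 - 1.45q → q_m = 22.1689.
Social marginal benefit = demand + MEB = 147.06 - 0.78q.
Set SMB = MC: 147.06 - 0.78q = 56.14 + 2.34q → q* = 29.1410.
Gap = |22.1689 − 29.1410| = 6.9721.

6.97 units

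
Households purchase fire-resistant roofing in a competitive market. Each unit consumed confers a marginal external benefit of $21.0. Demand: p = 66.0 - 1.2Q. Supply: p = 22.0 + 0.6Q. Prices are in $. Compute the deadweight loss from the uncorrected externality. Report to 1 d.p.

Market equilibrium (private): 22.0 + 0.6Q = 66.0 - 1.2Q → Q_m = 24.4444.
Social marginal benefit = demand + MEB = 87.0 - 1.2Q.
Set SMB = MC: 87.0 - 1.2Q = 22.0 + 0.6Q → Q* = 36.1111.
The loss is the area between SMB and MC from Q* to Q_m; with linear curves that's a triangle of height MEB(Q_m).
DWL = ½ × 11.6667 × 21.0000 = 122.5004.

DWL = $122.5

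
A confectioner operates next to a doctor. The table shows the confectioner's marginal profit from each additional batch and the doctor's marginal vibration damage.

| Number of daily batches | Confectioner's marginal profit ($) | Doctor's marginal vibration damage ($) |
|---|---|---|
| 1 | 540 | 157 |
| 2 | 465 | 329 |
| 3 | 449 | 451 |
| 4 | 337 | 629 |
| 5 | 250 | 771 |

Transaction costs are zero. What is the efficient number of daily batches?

2

Bargaining reaches the level where marginal profit last exceeds marginal vibration damage.
That holds through level 2 (465 ≥ 329) but not at 3 (449 < 451).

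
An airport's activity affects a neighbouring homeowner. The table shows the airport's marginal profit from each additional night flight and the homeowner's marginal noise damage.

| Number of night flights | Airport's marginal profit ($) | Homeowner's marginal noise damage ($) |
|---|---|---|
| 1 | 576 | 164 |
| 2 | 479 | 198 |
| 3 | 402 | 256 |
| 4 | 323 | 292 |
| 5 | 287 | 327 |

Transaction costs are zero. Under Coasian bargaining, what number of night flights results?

4

Bargaining reaches the level where marginal profit last exceeds marginal noise damage.
That holds through level 4 (323 ≥ 292) but not at 5 (287 < 327).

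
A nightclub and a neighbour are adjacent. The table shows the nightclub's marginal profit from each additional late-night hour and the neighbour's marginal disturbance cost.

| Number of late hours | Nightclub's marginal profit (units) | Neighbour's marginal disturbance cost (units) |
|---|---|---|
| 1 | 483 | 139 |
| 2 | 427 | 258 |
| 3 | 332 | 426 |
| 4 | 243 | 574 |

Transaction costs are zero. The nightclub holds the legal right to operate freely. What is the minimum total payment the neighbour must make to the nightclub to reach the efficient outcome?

575

Left alone the nightclub would choose level 4 (marginal profit stays positive).
Efficient level: k* = 2 (marginal profit ≥ marginal disturbance cost through 2).
The neighbour must at least cover the nightclub's forgone profit from cutting 4→2: 332 + 243 = 575.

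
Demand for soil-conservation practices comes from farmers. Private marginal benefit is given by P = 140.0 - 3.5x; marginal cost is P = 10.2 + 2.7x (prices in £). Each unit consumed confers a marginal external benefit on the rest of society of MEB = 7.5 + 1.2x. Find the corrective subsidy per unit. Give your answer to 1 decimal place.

subsidy = £40.5 per unit

Social marginal benefit = demand + MEB = 147.5 - 2.3x.
Set SMB = MC: 147.5 - 2.3x = 10.2 + 2.7x → x* = 27.4600.
The Pigouvian subsidy equals MEB at x*: 7.5 + 1.2×27.4600 = 40.4520.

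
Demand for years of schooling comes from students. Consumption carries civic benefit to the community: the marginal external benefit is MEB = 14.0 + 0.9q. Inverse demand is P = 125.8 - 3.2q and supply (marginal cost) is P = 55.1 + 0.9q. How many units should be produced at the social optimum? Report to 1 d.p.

q* = 26.5

Social marginal benefit = demand + MEB = 139.8 - 2.3q.
Set SMB = MC: 139.8 - 2.3q = 55.1 + 0.9q → q* = 26.4688.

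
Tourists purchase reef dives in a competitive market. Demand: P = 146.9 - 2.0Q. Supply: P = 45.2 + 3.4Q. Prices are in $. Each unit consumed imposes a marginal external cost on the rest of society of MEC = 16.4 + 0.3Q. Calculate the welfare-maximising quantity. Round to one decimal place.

Social marginal benefit = demand − MEC = 130.5 - 2.3Q.
Set SMB = MC: 130.5 - 2.3Q = 45.2 + 3.4Q → Q* = 14.9649.

Q* = 15.0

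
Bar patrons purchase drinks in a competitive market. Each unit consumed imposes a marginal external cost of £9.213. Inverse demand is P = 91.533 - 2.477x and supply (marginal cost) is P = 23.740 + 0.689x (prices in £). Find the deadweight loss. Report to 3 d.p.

DWL = £13.405

Market equilibrium (private): 23.740 + 0.689x = 91.533 - 2.477x → x_m = 21.4128.
Social marginal benefit = demand − MEC = 82.320 - 2.477x.
Set SMB = MC: 82.320 - 2.477x = 23.740 + 0.689x → x* = 18.5028.
The loss is the area between SMB and MC from x* to x_m; with linear curves that's a triangle of height MEC(x_m).
DWL = ½ × 2.9100 × 9.2130 = 13.4049.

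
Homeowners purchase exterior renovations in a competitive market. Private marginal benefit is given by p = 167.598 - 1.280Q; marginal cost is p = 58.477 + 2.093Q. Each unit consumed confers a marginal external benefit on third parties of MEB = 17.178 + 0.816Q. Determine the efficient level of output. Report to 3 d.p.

Social marginal benefit = demand + MEB = 184.776 - 0.464Q.
Set SMB = MC: 184.776 - 0.464Q = 58.477 + 2.093Q → Q* = 49.3934.

Q* = 49.393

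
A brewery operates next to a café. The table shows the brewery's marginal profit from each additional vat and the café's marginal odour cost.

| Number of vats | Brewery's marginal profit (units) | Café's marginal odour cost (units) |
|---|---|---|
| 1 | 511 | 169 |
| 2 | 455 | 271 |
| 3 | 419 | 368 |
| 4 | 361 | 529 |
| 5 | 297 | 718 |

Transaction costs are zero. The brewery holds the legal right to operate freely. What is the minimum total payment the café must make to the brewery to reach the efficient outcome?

Left alone the brewery would choose level 5 (marginal profit stays positive).
Efficient level: k* = 3 (marginal profit ≥ marginal odour cost through 3).
The café must at least cover the brewery's forgone profit from cutting 5→3: 361 + 297 = 658.

658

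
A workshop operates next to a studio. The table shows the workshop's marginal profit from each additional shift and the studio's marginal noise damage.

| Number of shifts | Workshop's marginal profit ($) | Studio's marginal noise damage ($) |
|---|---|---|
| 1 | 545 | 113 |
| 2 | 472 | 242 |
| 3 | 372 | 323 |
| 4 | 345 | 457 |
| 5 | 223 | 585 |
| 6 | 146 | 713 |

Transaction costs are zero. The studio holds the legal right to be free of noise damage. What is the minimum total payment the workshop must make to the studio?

Efficient level: marginal profit ≥ marginal noise damage through level 3, so k* = 3.
With the studio holding the right, the workshop must at least compensate total damage at k*: 113 + 242 + 323 = 678.

$678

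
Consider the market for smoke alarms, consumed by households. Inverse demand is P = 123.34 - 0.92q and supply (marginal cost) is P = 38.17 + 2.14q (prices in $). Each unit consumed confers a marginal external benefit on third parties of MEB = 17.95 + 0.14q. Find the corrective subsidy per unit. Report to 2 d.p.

subsidy = $22.89 per unit

Social marginal benefit = demand + MEB = 141.29 - 0.78q.
Set SMB = MC: 141.29 - 0.78q = 38.17 + 2.14q → q* = 35.3151.
The Pigouvian subsidy equals MEB at q*: 17.95 + 0.14×35.3151 = 22.8941.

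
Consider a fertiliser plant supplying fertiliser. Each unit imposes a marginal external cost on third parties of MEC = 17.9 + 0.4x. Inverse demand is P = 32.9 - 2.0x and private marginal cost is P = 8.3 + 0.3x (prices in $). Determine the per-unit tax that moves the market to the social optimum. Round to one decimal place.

Social marginal cost = private MC + MEC = 26.2 + 0.7x.
Set SMC = demand: 26.2 + 0.7x = 32.9 - 2.0x → x* = 2.4815.
The Pigouvian tax equals MEC at x*: 17.9 + 0.4×2.4815 = 18.8926.

tax = $18.9 per unit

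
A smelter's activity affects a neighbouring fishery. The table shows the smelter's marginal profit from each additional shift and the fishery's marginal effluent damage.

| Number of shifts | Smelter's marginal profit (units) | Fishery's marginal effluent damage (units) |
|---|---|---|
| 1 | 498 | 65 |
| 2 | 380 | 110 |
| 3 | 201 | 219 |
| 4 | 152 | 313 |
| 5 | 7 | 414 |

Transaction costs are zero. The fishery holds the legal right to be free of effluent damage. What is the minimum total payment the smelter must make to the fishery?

Efficient level: marginal profit ≥ marginal effluent damage through level 2, so k* = 2.
With the fishery holding the right, the smelter must at least compensate total damage at k*: 65 + 110 = 175.

175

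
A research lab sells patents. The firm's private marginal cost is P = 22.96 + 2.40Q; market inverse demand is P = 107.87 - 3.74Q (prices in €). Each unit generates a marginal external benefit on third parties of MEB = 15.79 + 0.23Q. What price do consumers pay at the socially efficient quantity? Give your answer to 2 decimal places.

Social marginal cost = private MC − MEB = 7.17 + 2.17Q.
Set SMC = demand: 7.17 + 2.17Q = 107.87 - 3.74Q → Q* = 17.0389.
Consumer price on the demand curve at Q*: 107.87 − 3.74×17.0389 = 44.1445.

P = €44.14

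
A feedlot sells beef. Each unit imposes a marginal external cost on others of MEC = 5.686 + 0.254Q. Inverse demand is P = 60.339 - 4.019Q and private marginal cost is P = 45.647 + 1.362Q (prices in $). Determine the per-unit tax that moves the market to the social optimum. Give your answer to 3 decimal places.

Social marginal cost = private MC + MEC = 51.333 + 1.616Q.
Set SMC = demand: 51.333 + 1.616Q = 60.339 - 4.019Q → Q* = 1.5982.
The Pigouvian tax equals MEC at Q*: 5.686 + 0.254×1.5982 = 6.0919.

tax = $6.092 per unit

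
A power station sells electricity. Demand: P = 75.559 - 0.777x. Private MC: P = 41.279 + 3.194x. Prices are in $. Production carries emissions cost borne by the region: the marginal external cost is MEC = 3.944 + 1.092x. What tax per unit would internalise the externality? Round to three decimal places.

tax = $10.487 per unit

Social marginal cost = private MC + MEC = 45.223 + 4.286x.
Set SMC = demand: 45.223 + 4.286x = 75.559 - 0.777x → x* = 5.9917.
The Pigouvian tax equals MEC at x*: 3.944 + 1.092×5.9917 = 10.4869.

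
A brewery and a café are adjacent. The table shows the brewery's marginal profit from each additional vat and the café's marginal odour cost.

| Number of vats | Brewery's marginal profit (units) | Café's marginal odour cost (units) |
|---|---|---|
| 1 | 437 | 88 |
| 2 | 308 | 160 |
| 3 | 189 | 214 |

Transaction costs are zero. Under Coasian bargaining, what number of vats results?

Bargaining reaches the level where marginal profit last exceeds marginal odour cost.
That holds through level 2 (308 ≥ 160) but not at 3 (189 < 214).

2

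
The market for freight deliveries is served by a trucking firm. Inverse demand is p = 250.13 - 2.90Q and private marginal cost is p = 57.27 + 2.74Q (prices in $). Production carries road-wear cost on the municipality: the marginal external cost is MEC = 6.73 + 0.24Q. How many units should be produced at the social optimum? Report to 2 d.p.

Social marginal cost = private MC + MEC = 64.00 + 2.98Q.
Set SMC = demand: 64.00 + 2.98Q = 250.13 - 2.90Q → Q* = 31.6548.

Q* = 31.65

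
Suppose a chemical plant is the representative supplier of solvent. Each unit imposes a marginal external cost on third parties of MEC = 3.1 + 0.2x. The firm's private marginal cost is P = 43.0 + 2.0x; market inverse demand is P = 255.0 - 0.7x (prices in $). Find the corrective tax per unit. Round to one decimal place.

tax = $17.5 per unit

Social marginal cost = private MC + MEC = 46.1 + 2.2x.
Set SMC = demand: 46.1 + 2.2x = 255.0 - 0.7x → x* = 72.0345.
The Pigouvian tax equals MEC at x*: 3.1 + 0.2×72.0345 = 17.5069.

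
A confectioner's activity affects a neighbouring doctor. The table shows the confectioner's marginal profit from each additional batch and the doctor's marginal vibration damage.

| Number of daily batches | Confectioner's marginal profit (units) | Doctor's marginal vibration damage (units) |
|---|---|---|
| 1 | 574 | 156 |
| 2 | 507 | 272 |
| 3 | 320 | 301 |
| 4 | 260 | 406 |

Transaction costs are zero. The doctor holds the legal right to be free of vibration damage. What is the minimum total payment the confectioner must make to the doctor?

Efficient level: marginal profit ≥ marginal vibration damage through level 3, so k* = 3.
With the doctor holding the right, the confectioner must at least compensate total damage at k*: 156 + 272 + 301 = 729.

729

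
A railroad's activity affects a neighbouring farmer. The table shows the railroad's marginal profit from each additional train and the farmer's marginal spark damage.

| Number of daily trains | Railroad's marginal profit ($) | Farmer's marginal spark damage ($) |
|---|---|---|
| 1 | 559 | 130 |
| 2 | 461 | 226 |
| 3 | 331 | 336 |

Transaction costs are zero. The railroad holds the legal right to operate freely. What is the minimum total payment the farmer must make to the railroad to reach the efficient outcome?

$331

Left alone the railroad would choose level 3 (marginal profit stays positive).
Efficient level: k* = 2 (marginal profit ≥ marginal spark damage through 2).
The farmer must at least cover the railroad's forgone profit from cutting 3→2: 331 = 331.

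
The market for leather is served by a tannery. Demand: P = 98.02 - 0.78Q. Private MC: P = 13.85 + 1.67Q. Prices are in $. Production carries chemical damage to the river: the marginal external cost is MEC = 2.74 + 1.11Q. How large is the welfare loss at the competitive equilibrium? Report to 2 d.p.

Market equilibrium (private): 13.85 + 1.67Q = 98.02 - 0.78Q → Q_m = 34.3551.
Social marginal cost = private MC + MEC = 16.59 + 2.78Q.
Set SMC = demand: 16.59 + 2.78Q = 98.02 - 0.78Q → Q* = 22.8736.
The loss is the area between SMC and demand from Q* to Q_m; with linear curves that's a triangle of height MEC(Q_m).
DWL = ½ × 11.4815 × 40.8742 = 234.6486.

DWL = $234.65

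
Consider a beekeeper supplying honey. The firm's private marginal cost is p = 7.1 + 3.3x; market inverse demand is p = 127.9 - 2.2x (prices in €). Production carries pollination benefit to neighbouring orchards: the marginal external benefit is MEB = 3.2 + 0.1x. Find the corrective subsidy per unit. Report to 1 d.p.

subsidy = €5.5 per unit

Social marginal cost = private MC − MEB = 3.9 + 3.2x.
Set SMC = demand: 3.9 + 3.2x = 127.9 - 2.2x → x* = 22.9630.
The Pigouvian subsidy equals MEB at x*: 3.2 + 0.1×22.9630 = 5.4963.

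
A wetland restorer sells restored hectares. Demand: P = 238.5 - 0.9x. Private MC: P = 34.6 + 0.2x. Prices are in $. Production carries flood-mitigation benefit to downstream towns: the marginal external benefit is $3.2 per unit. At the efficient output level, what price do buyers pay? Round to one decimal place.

P = $69.1

Social marginal cost = private MC − MEB = 31.4 + 0.2x.
Set SMC = demand: 31.4 + 0.2x = 238.5 - 0.9x → x* = 188.2727.
Consumer price on the demand curve at x*: 238.5 − 0.9×188.2727 = 69.0546.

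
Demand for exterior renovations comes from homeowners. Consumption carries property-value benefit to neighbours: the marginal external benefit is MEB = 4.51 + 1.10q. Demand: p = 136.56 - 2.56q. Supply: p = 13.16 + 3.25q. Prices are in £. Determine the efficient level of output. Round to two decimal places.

q* = 27.16

Social marginal benefit = demand + MEB = 141.07 - 1.46q.
Set SMB = MC: 141.07 - 1.46q = 13.16 + 3.25q → q* = 27.1571.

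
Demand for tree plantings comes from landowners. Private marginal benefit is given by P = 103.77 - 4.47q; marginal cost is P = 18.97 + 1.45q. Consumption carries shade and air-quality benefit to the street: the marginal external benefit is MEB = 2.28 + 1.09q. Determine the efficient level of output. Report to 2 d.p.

q* = 18.03

Social marginal benefit = demand + MEB = 106.05 - 3.38q.
Set SMB = MC: 106.05 - 3.38q = 18.97 + 1.45q → q* = 18.0290.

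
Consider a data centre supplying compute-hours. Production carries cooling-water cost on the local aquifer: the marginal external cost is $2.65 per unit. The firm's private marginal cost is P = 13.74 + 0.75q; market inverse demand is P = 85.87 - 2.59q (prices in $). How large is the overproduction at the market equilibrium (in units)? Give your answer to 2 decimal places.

Market equilibrium (private): 13.74 + 0.75q = 85.87 - 2.59q → q_m = 21.5958.
Social marginal cost = private MC + MEC = 16.39 + 0.75q.
Set SMC = demand: 16.39 + 0.75q = 85.87 - 2.59q → q* = 20.8024.
Gap = |21.5958 − 20.8024| = 0.7934.

0.79 units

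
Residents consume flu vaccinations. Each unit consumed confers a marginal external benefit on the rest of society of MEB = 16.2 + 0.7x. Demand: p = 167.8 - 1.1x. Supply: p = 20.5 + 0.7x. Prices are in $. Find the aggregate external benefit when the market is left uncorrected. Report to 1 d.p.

Market equilibrium (private): 20.5 + 0.7x = 167.8 - 1.1x → x_m = 81.8333.
Total external benefit = ∫₀^{x_m} (16.2 + 0.7x) dx = 16.2×81.8333 + ½×0.7×81.8333² = 3669.5406.

$3669.5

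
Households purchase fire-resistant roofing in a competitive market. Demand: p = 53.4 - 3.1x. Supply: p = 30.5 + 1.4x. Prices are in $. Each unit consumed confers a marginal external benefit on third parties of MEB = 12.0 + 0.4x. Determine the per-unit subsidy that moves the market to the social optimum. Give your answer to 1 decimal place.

Social marginal benefit = demand + MEB = 65.4 - 2.7x.
Set SMB = MC: 65.4 - 2.7x = 30.5 + 1.4x → x* = 8.5122.
The Pigouvian subsidy equals MEB at x*: 12.0 + 0.4×8.5122 = 15.4049.

subsidy = $15.4 per unit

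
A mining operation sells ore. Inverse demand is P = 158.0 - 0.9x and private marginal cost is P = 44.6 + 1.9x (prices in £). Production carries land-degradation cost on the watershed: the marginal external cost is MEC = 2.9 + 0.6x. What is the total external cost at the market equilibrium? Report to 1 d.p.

£609.5

Market equilibrium (private): 44.6 + 1.9x = 158.0 - 0.9x → x_m = 40.5000.
Total external cost = ∫₀^{x_m} (2.9 + 0.6x) dx = 2.9×40.5000 + ½×0.6×40.5000² = 609.5250.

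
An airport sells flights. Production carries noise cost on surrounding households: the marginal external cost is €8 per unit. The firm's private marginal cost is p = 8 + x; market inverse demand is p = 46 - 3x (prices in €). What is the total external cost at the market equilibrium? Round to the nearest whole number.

Market equilibrium (private): 8 + x = 46 - 3x → x_m = 9.5000.
Total external cost = MEC × x_m = 8 × 9.5000 = 76.0000.

€76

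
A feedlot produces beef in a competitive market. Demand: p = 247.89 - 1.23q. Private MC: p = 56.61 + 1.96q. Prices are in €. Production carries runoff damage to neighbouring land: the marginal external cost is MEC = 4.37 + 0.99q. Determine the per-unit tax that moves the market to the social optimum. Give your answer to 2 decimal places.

tax = €48.64 per unit

Social marginal cost = private MC + MEC = 60.98 + 2.95q.
Set SMC = demand: 60.98 + 2.95q = 247.89 - 1.23q → q* = 44.7153.
The Pigouvian tax equals MEC at q*: 4.37 + 0.99×44.7153 = 48.6381.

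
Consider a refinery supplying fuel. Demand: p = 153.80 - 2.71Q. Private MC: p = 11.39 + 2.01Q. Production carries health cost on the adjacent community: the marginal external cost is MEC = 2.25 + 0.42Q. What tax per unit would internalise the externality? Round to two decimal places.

tax = 13.70 per unit

Social marginal cost = private MC + MEC = 13.64 + 2.43Q.
Set SMC = demand: 13.64 + 2.43Q = 153.80 - 2.71Q → Q* = 27.2685.
The Pigouvian tax equals MEC at Q*: 2.25 + 0.42×27.2685 = 13.7028.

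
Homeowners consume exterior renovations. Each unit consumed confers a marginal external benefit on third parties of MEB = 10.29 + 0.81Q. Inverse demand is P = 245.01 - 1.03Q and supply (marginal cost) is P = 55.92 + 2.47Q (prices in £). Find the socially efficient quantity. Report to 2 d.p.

Social marginal benefit = demand + MEB = 255.30 - 0.22Q.
Set SMB = MC: 255.30 - 0.22Q = 55.92 + 2.47Q → Q* = 74.1190.

Q* = 74.12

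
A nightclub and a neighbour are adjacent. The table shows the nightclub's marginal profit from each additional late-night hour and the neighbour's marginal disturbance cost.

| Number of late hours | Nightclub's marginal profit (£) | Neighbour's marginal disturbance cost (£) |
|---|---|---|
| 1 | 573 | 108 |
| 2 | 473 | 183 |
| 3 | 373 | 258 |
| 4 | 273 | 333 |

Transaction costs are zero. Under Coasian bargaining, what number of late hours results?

Bargaining reaches the level where marginal profit last exceeds marginal disturbance cost.
That holds through level 3 (373 ≥ 258) but not at 4 (273 < 333).

3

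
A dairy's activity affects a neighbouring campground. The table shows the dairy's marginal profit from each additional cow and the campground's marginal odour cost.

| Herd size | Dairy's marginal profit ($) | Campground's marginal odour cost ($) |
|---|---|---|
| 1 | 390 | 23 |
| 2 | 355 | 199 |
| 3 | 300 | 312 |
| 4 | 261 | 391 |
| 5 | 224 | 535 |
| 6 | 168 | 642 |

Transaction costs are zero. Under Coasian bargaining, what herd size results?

Bargaining reaches the level where marginal profit last exceeds marginal odour cost.
That holds through level 2 (355 ≥ 199) but not at 3 (300 < 312).

2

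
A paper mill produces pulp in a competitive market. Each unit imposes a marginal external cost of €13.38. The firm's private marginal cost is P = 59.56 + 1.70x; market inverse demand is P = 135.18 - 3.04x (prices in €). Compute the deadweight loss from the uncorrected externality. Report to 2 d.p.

DWL = €18.88

Market equilibrium (private): 59.56 + 1.70x = 135.18 - 3.04x → x_m = 15.9536.
Social marginal cost = private MC + MEC = 72.94 + 1.70x.
Set SMC = demand: 72.94 + 1.70x = 135.18 - 3.04x → x* = 13.1308.
Height of the DWL triangle at x_m is SMC(x_m) − demand(x_m) = MEC(x_m) = 13.3800.
DWL = ½ × 2.8228 × 13.3800 = 18.8845.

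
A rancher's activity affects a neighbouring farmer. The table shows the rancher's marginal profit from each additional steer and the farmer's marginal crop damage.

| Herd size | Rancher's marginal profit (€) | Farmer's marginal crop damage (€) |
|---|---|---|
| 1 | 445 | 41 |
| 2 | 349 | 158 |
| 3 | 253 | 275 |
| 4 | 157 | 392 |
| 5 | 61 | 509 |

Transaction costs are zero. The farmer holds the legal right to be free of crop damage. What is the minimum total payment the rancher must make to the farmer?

€199

Efficient level: marginal profit ≥ marginal crop damage through level 2, so k* = 2.
With the farmer holding the right, the rancher must at least compensate total damage at k*: 41 + 158 = 199.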